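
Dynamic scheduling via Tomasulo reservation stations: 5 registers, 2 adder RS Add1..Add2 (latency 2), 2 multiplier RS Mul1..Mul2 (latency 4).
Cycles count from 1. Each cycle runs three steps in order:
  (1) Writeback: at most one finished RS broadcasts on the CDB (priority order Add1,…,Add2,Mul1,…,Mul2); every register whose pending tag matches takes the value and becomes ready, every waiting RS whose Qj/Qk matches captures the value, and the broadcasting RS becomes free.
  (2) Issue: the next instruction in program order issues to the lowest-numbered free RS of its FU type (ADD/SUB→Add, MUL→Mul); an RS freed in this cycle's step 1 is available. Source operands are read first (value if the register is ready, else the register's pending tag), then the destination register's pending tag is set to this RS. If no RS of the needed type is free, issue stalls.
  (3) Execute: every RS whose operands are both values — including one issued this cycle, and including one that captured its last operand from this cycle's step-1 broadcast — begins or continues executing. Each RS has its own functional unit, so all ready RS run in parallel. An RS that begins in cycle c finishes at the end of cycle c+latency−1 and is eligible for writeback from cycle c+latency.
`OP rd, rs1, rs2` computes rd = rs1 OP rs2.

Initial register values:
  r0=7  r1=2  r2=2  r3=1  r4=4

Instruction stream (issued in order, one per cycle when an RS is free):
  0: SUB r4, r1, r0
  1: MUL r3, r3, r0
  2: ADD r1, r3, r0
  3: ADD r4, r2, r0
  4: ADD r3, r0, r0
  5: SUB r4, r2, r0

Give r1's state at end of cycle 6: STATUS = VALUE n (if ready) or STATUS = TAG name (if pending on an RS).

STATUS = TAG Add1

c1: issue SUB r4<-Add1 | r0:7,r1:2,r2:2,r3:1,r4:Add1
c2: issue MUL r3<-Mul1 | r0:7,r1:2,r2:2,r3:Mul1,r4:Add1
c3: CDB Add1=-5; issue ADD r1<-Add1 | r0:7,r1:Add1,r2:2,r3:Mul1,r4:-5
c4: issue ADD r4<-Add2 | r0:7,r1:Add1,r2:2,r3:Mul1,r4:Add2
c5: stall | r0:7,r1:Add1,r2:2,r3:Mul1,r4:Add2
c6: CDB Add2=9; issue ADD r3<-Add2 | r0:7,r1:Add1,r2:2,r3:Add2,r4:9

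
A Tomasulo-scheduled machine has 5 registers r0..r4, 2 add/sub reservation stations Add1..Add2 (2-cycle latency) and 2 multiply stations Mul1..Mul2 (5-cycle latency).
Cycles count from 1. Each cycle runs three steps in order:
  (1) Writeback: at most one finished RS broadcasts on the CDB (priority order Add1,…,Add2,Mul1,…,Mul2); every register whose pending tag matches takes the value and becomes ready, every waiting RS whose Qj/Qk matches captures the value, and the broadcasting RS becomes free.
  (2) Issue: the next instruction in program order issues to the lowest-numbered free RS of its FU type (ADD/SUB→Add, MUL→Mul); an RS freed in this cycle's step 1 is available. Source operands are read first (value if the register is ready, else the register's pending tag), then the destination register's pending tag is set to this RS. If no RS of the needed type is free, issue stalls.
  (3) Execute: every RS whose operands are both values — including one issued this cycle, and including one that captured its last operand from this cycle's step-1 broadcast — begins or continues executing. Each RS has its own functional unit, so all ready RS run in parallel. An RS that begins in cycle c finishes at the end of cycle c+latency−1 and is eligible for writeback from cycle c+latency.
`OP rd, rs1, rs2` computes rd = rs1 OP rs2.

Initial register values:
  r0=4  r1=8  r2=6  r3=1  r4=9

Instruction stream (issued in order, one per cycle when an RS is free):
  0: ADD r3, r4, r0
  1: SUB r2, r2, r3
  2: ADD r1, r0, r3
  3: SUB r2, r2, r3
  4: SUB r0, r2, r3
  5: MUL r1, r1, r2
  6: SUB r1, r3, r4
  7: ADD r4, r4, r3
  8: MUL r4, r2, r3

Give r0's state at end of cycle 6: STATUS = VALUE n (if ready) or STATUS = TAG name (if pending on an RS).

STATUS = TAG Add2

cycle 1: issue ADD r3<-Add1 // r0:4,r1:8,r2:6,r3:Add1,r4:9
cycle 2: issue SUB r2<-Add2 // r0:4,r1:8,r2:Add2,r3:Add1,r4:9
cycle 3: CDB Add1=13; issue ADD r1<-Add1 // r0:4,r1:Add1,r2:Add2,r3:13,r4:9
cycle 4: stall // r0:4,r1:Add1,r2:Add2,r3:13,r4:9
cycle 5: CDB Add1=17; issue SUB r2<-Add1 // r0:4,r1:17,r2:Add1,r3:13,r4:9
cycle 6: CDB Add2=-7; issue SUB r0<-Add2 // r0:Add2,r1:17,r2:Add1,r3:13,r4:9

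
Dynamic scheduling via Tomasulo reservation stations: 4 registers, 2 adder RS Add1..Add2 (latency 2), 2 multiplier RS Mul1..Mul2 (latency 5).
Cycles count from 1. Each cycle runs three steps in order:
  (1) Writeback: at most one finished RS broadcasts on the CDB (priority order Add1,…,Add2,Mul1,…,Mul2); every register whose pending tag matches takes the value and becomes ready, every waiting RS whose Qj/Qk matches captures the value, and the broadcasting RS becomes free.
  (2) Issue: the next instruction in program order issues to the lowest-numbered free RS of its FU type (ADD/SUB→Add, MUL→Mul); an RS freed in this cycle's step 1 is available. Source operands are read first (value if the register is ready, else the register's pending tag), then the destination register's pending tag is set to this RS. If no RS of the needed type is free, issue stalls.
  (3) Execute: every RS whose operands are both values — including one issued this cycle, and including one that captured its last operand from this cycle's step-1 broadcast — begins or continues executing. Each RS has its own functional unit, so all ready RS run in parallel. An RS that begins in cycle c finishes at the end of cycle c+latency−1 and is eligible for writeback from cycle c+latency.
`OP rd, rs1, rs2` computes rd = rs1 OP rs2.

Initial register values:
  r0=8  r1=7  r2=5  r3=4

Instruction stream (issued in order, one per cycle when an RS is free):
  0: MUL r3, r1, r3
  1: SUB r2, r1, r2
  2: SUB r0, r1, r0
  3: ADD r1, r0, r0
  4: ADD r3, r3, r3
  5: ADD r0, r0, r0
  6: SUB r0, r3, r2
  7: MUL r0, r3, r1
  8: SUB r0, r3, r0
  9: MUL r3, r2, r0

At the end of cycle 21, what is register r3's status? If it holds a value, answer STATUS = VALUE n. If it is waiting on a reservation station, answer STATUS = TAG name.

STATUS = VALUE 336

c1: issue MUL r3<-Mul1 | r0:8,r1:7,r2:5,r3:Mul1
c2: issue SUB r2<-Add1 | r0:8,r1:7,r2:Add1,r3:Mul1
c3: issue SUB r0<-Add2 | r0:Add2,r1:7,r2:Add1,r3:Mul1
c4: CDB Add1=2; issue ADD r1<-Add1 | r0:Add2,r1:Add1,r2:2,r3:Mul1
c5: CDB Add2=-1; issue ADD r3<-Add2 | r0:-1,r1:Add1,r2:2,r3:Add2
c6: CDB Mul1=28; stall | r0:-1,r1:Add1,r2:2,r3:Add2
c7: CDB Add1=-2; issue ADD r0<-Add1 | r0:Add1,r1:-2,r2:2,r3:Add2
c8: CDB Add2=56; issue SUB r0<-Add2 | r0:Add2,r1:-2,r2:2,r3:56
c9: CDB Add1=-2; issue MUL r0<-Mul1 | r0:Mul1,r1:-2,r2:2,r3:56
c10: CDB Add2=54; issue SUB r0<-Add1 | r0:Add1,r1:-2,r2:2,r3:56
c11: issue MUL r3<-Mul2 | r0:Add1,r1:-2,r2:2,r3:Mul2
c12: - | r0:Add1,r1:-2,r2:2,r3:Mul2
c13: - | r0:Add1,r1:-2,r2:2,r3:Mul2
c14: CDB Mul1=-112 | r0:Add1,r1:-2,r2:2,r3:Mul2
c15: - | r0:Add1,r1:-2,r2:2,r3:Mul2
c16: CDB Add1=168 | r0:168,r1:-2,r2:2,r3:Mul2
c17: - | r0:168,r1:-2,r2:2,r3:Mul2
c18: - | r0:168,r1:-2,r2:2,r3:Mul2
c19: - | r0:168,r1:-2,r2:2,r3:Mul2
c20: - | r0:168,r1:-2,r2:2,r3:Mul2
c21: CDB Mul2=336 | r0:168,r1:-2,r2:2,r3:336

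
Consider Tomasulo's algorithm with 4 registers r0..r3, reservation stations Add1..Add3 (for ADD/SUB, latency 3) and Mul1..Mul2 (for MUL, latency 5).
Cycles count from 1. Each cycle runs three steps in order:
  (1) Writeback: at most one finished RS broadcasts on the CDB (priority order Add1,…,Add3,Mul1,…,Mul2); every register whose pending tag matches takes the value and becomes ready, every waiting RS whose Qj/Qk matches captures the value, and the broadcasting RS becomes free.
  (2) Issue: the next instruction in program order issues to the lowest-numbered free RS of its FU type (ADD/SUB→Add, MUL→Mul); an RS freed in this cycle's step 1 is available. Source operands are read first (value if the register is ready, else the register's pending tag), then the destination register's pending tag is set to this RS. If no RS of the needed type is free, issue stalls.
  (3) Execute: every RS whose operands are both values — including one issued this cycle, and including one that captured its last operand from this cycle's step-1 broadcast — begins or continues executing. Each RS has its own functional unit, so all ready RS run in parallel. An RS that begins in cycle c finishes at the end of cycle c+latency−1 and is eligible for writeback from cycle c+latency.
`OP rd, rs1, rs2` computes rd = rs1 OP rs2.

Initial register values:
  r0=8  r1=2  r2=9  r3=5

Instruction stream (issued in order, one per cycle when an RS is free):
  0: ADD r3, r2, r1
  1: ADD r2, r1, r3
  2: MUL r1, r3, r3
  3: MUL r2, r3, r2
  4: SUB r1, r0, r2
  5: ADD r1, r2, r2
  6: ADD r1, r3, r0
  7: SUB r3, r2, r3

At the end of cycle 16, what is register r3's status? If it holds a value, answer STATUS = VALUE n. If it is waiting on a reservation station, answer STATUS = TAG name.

c1: issue ADD r3<-Add1 | r0:8,r1:2,r2:9,r3:Add1
c2: issue ADD r2<-Add2 | r0:8,r1:2,r2:Add2,r3:Add1
c3: issue MUL r1<-Mul1 | r0:8,r1:Mul1,r2:Add2,r3:Add1
c4: CDB Add1=11; issue MUL r2<-Mul2 | r0:8,r1:Mul1,r2:Mul2,r3:11
c5: issue SUB r1<-Add1 | r0:8,r1:Add1,r2:Mul2,r3:11
c6: issue ADD r1<-Add3 | r0:8,r1:Add3,r2:Mul2,r3:11
c7: CDB Add2=13; issue ADD r1<-Add2 | r0:8,r1:Add2,r2:Mul2,r3:11
c8: stall | r0:8,r1:Add2,r2:Mul2,r3:11
c9: CDB Mul1=121; stall | r0:8,r1:Add2,r2:Mul2,r3:11
c10: CDB Add2=19; issue SUB r3<-Add2 | r0:8,r1:19,r2:Mul2,r3:Add2
c11: - | r0:8,r1:19,r2:Mul2,r3:Add2
c12: CDB Mul2=143 | r0:8,r1:19,r2:143,r3:Add2
c13: - | r0:8,r1:19,r2:143,r3:Add2
c14: - | r0:8,r1:19,r2:143,r3:Add2
c15: CDB Add1=-135 | r0:8,r1:19,r2:143,r3:Add2
c16: CDB Add2=132 | r0:8,r1:19,r2:143,r3:132

STATUS = VALUE 132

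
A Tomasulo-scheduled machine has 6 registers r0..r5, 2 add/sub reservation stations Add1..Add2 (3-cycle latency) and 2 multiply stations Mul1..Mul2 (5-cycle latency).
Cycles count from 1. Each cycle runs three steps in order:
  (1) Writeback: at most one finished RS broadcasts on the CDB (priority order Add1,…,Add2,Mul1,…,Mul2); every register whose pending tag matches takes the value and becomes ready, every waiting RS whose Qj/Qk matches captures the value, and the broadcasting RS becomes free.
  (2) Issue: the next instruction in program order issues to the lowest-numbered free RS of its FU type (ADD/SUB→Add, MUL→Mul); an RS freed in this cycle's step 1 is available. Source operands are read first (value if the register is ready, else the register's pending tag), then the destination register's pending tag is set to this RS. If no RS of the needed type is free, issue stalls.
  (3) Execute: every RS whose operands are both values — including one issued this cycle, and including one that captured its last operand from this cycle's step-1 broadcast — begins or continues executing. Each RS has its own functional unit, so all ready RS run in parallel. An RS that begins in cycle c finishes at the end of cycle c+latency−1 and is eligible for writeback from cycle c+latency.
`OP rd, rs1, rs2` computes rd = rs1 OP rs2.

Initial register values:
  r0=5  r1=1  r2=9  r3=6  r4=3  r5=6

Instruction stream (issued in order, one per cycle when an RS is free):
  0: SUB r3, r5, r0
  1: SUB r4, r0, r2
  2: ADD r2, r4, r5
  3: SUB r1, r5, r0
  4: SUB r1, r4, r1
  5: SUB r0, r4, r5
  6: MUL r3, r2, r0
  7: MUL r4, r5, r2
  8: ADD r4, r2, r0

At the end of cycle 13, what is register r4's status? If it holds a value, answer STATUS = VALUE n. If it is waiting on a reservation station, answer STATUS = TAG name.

STATUS = TAG Add1

c1: issue SUB r3<-Add1 | r0:5,r1:1,r2:9,r3:Add1,r4:3,r5:6
c2: issue SUB r4<-Add2 | r0:5,r1:1,r2:9,r3:Add1,r4:Add2,r5:6
c3: stall | r0:5,r1:1,r2:9,r3:Add1,r4:Add2,r5:6
c4: CDB Add1=1; issue ADD r2<-Add1 | r0:5,r1:1,r2:Add1,r3:1,r4:Add2,r5:6
c5: CDB Add2=-4; issue SUB r1<-Add2 | r0:5,r1:Add2,r2:Add1,r3:1,r4:-4,r5:6
c6: stall | r0:5,r1:Add2,r2:Add1,r3:1,r4:-4,r5:6
c7: stall | r0:5,r1:Add2,r2:Add1,r3:1,r4:-4,r5:6
c8: CDB Add1=2; issue SUB r1<-Add1 | r0:5,r1:Add1,r2:2,r3:1,r4:-4,r5:6
c9: CDB Add2=1; issue SUB r0<-Add2 | r0:Add2,r1:Add1,r2:2,r3:1,r4:-4,r5:6
c10: issue MUL r3<-Mul1 | r0:Add2,r1:Add1,r2:2,r3:Mul1,r4:-4,r5:6
c11: issue MUL r4<-Mul2 | r0:Add2,r1:Add1,r2:2,r3:Mul1,r4:Mul2,r5:6
c12: CDB Add1=-5; issue ADD r4<-Add1 | r0:Add2,r1:-5,r2:2,r3:Mul1,r4:Add1,r5:6
c13: CDB Add2=-10 | r0:-10,r1:-5,r2:2,r3:Mul1,r4:Add1,r5:6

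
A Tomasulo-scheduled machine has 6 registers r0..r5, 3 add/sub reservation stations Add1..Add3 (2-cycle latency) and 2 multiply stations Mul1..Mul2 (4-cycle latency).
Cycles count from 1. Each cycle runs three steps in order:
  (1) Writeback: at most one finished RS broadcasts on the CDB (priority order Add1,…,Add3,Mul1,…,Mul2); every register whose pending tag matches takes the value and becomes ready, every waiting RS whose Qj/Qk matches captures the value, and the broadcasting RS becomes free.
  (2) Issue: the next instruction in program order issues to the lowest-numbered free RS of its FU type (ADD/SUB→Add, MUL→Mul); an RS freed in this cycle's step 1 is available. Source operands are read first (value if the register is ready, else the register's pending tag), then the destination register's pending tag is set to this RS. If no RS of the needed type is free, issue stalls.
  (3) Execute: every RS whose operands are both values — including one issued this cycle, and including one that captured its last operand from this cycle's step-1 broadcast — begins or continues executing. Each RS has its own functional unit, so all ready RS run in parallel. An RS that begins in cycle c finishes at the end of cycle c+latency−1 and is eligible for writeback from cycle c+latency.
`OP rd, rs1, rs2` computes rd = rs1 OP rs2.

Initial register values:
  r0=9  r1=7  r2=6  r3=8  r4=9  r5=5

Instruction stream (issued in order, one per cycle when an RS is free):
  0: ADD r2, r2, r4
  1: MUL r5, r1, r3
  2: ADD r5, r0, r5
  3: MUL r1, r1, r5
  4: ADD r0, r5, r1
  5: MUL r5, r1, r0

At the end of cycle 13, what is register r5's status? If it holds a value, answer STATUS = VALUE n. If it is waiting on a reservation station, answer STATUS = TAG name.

c1: issue ADD r2<-Add1 | r0:9,r1:7,r2:Add1,r3:8,r4:9,r5:5
c2: issue MUL r5<-Mul1 | r0:9,r1:7,r2:Add1,r3:8,r4:9,r5:Mul1
c3: CDB Add1=15; issue ADD r5<-Add1 | r0:9,r1:7,r2:15,r3:8,r4:9,r5:Add1
c4: issue MUL r1<-Mul2 | r0:9,r1:Mul2,r2:15,r3:8,r4:9,r5:Add1
c5: issue ADD r0<-Add2 | r0:Add2,r1:Mul2,r2:15,r3:8,r4:9,r5:Add1
c6: CDB Mul1=56; issue MUL r5<-Mul1 | r0:Add2,r1:Mul2,r2:15,r3:8,r4:9,r5:Mul1
c7: - | r0:Add2,r1:Mul2,r2:15,r3:8,r4:9,r5:Mul1
c8: CDB Add1=65 | r0:Add2,r1:Mul2,r2:15,r3:8,r4:9,r5:Mul1
c9: - | r0:Add2,r1:Mul2,r2:15,r3:8,r4:9,r5:Mul1
c10: - | r0:Add2,r1:Mul2,r2:15,r3:8,r4:9,r5:Mul1
c11: - | r0:Add2,r1:Mul2,r2:15,r3:8,r4:9,r5:Mul1
c12: CDB Mul2=455 | r0:Add2,r1:455,r2:15,r3:8,r4:9,r5:Mul1
c13: - | r0:Add2,r1:455,r2:15,r3:8,r4:9,r5:Mul1

STATUS = TAG Mul1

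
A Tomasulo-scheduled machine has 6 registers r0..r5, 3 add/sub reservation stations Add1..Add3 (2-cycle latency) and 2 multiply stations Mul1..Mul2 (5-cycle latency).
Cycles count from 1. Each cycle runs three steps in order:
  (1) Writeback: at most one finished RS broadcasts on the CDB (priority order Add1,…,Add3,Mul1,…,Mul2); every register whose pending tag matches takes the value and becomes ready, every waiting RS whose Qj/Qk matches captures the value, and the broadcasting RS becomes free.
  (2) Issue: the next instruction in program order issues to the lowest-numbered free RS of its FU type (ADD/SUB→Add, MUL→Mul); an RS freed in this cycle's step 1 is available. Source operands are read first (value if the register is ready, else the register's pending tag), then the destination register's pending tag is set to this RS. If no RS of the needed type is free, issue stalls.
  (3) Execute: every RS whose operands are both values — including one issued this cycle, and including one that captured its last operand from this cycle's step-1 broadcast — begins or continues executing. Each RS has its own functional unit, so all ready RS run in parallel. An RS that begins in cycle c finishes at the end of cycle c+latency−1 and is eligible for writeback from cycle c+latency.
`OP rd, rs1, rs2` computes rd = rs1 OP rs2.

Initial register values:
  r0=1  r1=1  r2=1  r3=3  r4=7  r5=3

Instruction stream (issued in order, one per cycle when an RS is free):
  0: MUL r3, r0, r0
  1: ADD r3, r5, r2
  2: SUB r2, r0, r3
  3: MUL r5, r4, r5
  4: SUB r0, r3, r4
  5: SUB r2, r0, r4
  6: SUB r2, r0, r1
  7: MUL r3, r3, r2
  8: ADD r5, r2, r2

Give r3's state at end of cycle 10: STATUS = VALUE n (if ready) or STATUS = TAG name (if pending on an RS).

  c1: issue MUL r3<-Mul1  regs: r0:1,r1:1,r2:1,r3:Mul1,r4:7,r5:3
  c2: issue ADD r3<-Add1  regs: r0:1,r1:1,r2:1,r3:Add1,r4:7,r5:3
  c3: issue SUB r2<-Add2  regs: r0:1,r1:1,r2:Add2,r3:Add1,r4:7,r5:3
  c4: CDB Add1=4; issue MUL r5<-Mul2  regs: r0:1,r1:1,r2:Add2,r3:4,r4:7,r5:Mul2
  c5: issue SUB r0<-Add1  regs: r0:Add1,r1:1,r2:Add2,r3:4,r4:7,r5:Mul2
  c6: CDB Add2=-3; issue SUB r2<-Add2  regs: r0:Add1,r1:1,r2:Add2,r3:4,r4:7,r5:Mul2
  c7: CDB Add1=-3; issue SUB r2<-Add1  regs: r0:-3,r1:1,r2:Add1,r3:4,r4:7,r5:Mul2
  c8: CDB Mul1=1; issue MUL r3<-Mul1  regs: r0:-3,r1:1,r2:Add1,r3:Mul1,r4:7,r5:Mul2
  c9: CDB Add1=-4; issue ADD r5<-Add1  regs: r0:-3,r1:1,r2:-4,r3:Mul1,r4:7,r5:Add1
  c10: CDB Add2=-10  regs: r0:-3,r1:1,r2:-4,r3:Mul1,r4:7,r5:Add1

STATUS = TAG Mul1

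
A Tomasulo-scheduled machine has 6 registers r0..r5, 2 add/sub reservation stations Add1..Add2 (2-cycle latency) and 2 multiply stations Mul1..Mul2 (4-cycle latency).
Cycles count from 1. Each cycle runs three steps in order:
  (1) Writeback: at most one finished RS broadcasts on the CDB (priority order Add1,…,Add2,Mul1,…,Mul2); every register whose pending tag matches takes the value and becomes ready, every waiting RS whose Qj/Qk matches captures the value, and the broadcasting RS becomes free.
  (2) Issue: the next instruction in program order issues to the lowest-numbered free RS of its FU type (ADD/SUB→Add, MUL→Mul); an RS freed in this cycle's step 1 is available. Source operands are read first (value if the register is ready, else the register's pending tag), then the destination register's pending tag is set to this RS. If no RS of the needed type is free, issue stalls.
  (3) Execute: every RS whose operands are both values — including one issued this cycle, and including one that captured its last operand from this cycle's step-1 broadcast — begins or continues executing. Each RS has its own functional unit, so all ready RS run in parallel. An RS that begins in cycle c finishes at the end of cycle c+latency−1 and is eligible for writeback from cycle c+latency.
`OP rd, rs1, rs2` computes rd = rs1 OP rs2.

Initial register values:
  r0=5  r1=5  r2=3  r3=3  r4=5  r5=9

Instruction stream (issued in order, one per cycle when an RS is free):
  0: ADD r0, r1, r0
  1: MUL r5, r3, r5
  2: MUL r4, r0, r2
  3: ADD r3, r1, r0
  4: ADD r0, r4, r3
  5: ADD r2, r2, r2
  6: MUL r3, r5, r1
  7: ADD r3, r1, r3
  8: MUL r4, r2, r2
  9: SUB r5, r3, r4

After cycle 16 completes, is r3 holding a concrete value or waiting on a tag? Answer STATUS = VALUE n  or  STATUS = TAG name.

cycle 1: issue ADD r0<-Add1 // r0:Add1,r1:5,r2:3,r3:3,r4:5,r5:9
cycle 2: issue MUL r5<-Mul1 // r0:Add1,r1:5,r2:3,r3:3,r4:5,r5:Mul1
cycle 3: CDB Add1=10; issue MUL r4<-Mul2 // r0:10,r1:5,r2:3,r3:3,r4:Mul2,r5:Mul1
cycle 4: issue ADD r3<-Add1 // r0:10,r1:5,r2:3,r3:Add1,r4:Mul2,r5:Mul1
cycle 5: issue ADD r0<-Add2 // r0:Add2,r1:5,r2:3,r3:Add1,r4:Mul2,r5:Mul1
cycle 6: CDB Add1=15; issue ADD r2<-Add1 // r0:Add2,r1:5,r2:Add1,r3:15,r4:Mul2,r5:Mul1
cycle 7: CDB Mul1=27; issue MUL r3<-Mul1 // r0:Add2,r1:5,r2:Add1,r3:Mul1,r4:Mul2,r5:27
cycle 8: CDB Add1=6; issue ADD r3<-Add1 // r0:Add2,r1:5,r2:6,r3:Add1,r4:Mul2,r5:27
cycle 9: CDB Mul2=30; issue MUL r4<-Mul2 // r0:Add2,r1:5,r2:6,r3:Add1,r4:Mul2,r5:27
cycle 10: stall // r0:Add2,r1:5,r2:6,r3:Add1,r4:Mul2,r5:27
cycle 11: CDB Add2=45; issue SUB r5<-Add2 // r0:45,r1:5,r2:6,r3:Add1,r4:Mul2,r5:Add2
cycle 12: CDB Mul1=135 // r0:45,r1:5,r2:6,r3:Add1,r4:Mul2,r5:Add2
cycle 13: CDB Mul2=36 // r0:45,r1:5,r2:6,r3:Add1,r4:36,r5:Add2
cycle 14: CDB Add1=140 // r0:45,r1:5,r2:6,r3:140,r4:36,r5:Add2
cycle 15: - // r0:45,r1:5,r2:6,r3:140,r4:36,r5:Add2
cycle 16: CDB Add2=104 // r0:45,r1:5,r2:6,r3:140,r4:36,r5:104

STATUS = VALUE 140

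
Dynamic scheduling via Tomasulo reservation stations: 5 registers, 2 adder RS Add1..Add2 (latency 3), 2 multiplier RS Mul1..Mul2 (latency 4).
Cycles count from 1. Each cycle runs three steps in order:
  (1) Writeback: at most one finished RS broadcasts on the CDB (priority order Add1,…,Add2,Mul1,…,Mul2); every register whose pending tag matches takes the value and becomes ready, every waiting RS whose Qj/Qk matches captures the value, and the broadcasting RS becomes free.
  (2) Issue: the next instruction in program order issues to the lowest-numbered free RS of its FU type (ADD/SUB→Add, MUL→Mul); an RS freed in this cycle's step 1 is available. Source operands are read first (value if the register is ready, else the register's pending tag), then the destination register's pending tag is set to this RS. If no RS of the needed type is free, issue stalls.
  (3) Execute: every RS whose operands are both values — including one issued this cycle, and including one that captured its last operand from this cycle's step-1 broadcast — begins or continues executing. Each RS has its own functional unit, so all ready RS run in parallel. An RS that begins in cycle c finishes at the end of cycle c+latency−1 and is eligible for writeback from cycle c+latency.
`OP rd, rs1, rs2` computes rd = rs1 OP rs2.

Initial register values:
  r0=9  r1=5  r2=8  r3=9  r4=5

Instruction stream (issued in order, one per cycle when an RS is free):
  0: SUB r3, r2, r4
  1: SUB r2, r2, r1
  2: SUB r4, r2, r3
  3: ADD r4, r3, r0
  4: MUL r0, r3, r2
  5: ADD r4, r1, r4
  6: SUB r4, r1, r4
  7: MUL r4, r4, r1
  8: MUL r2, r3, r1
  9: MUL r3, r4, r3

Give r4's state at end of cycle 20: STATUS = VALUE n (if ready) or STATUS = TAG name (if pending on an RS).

STATUS = VALUE -60

  c1: issue SUB r3<-Add1  regs: r0:9,r1:5,r2:8,r3:Add1,r4:5
  c2: issue SUB r2<-Add2  regs: r0:9,r1:5,r2:Add2,r3:Add1,r4:5
  c3: stall  regs: r0:9,r1:5,r2:Add2,r3:Add1,r4:5
  c4: CDB Add1=3; issue SUB r4<-Add1  regs: r0:9,r1:5,r2:Add2,r3:3,r4:Add1
  c5: CDB Add2=3; issue ADD r4<-Add2  regs: r0:9,r1:5,r2:3,r3:3,r4:Add2
  c6: issue MUL r0<-Mul1  regs: r0:Mul1,r1:5,r2:3,r3:3,r4:Add2
  c7: stall  regs: r0:Mul1,r1:5,r2:3,r3:3,r4:Add2
  c8: CDB Add1=0; issue ADD r4<-Add1  regs: r0:Mul1,r1:5,r2:3,r3:3,r4:Add1
  c9: CDB Add2=12; issue SUB r4<-Add2  regs: r0:Mul1,r1:5,r2:3,r3:3,r4:Add2
  c10: CDB Mul1=9; issue MUL r4<-Mul1  regs: r0:9,r1:5,r2:3,r3:3,r4:Mul1
  c11: issue MUL r2<-Mul2  regs: r0:9,r1:5,r2:Mul2,r3:3,r4:Mul1
  c12: CDB Add1=17; stall  regs: r0:9,r1:5,r2:Mul2,r3:3,r4:Mul1
  c13: stall  regs: r0:9,r1:5,r2:Mul2,r3:3,r4:Mul1
  c14: stall  regs: r0:9,r1:5,r2:Mul2,r3:3,r4:Mul1
  c15: CDB Add2=-12; stall  regs: r0:9,r1:5,r2:Mul2,r3:3,r4:Mul1
  c16: CDB Mul2=15; issue MUL r3<-Mul2  regs: r0:9,r1:5,r2:15,r3:Mul2,r4:Mul1
  c17: -  regs: r0:9,r1:5,r2:15,r3:Mul2,r4:Mul1
  c18: -  regs: r0:9,r1:5,r2:15,r3:Mul2,r4:Mul1
  c19: CDB Mul1=-60  regs: r0:9,r1:5,r2:15,r3:Mul2,r4:-60
  c20: -  regs: r0:9,r1:5,r2:15,r3:Mul2,r4:-60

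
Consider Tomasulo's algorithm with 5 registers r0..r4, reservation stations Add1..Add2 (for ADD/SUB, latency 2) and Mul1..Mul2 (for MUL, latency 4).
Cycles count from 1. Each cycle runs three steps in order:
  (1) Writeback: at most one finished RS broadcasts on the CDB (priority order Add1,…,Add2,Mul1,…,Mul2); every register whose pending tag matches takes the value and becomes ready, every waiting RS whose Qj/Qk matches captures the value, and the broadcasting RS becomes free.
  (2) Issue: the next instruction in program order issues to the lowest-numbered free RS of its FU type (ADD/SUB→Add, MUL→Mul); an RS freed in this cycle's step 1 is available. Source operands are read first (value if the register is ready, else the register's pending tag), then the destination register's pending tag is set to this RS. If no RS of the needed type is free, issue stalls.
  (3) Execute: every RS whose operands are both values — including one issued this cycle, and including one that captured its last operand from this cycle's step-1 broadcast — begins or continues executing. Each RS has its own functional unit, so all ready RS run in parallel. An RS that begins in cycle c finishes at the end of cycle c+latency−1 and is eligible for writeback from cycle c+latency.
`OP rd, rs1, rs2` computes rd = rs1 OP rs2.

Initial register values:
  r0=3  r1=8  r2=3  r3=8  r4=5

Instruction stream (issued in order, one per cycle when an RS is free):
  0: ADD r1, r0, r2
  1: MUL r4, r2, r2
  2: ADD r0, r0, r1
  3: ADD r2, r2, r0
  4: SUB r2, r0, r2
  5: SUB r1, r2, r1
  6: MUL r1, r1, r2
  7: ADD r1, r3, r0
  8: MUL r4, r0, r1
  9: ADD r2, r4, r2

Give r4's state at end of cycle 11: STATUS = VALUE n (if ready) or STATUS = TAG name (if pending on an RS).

STATUS = TAG Mul2

cycle 1: issue ADD r1<-Add1 // r0:3,r1:Add1,r2:3,r3:8,r4:5
cycle 2: issue MUL r4<-Mul1 // r0:3,r1:Add1,r2:3,r3:8,r4:Mul1
cycle 3: CDB Add1=6; issue ADD r0<-Add1 // r0:Add1,r1:6,r2:3,r3:8,r4:Mul1
cycle 4: issue ADD r2<-Add2 // r0:Add1,r1:6,r2:Add2,r3:8,r4:Mul1
cycle 5: CDB Add1=9; issue SUB r2<-Add1 // r0:9,r1:6,r2:Add1,r3:8,r4:Mul1
cycle 6: CDB Mul1=9; stall // r0:9,r1:6,r2:Add1,r3:8,r4:9
cycle 7: CDB Add2=12; issue SUB r1<-Add2 // r0:9,r1:Add2,r2:Add1,r3:8,r4:9
cycle 8: issue MUL r1<-Mul1 // r0:9,r1:Mul1,r2:Add1,r3:8,r4:9
cycle 9: CDB Add1=-3; issue ADD r1<-Add1 // r0:9,r1:Add1,r2:-3,r3:8,r4:9
cycle 10: issue MUL r4<-Mul2 // r0:9,r1:Add1,r2:-3,r3:8,r4:Mul2
cycle 11: CDB Add1=17; issue ADD r2<-Add1 // r0:9,r1:17,r2:Add1,r3:8,r4:Mul2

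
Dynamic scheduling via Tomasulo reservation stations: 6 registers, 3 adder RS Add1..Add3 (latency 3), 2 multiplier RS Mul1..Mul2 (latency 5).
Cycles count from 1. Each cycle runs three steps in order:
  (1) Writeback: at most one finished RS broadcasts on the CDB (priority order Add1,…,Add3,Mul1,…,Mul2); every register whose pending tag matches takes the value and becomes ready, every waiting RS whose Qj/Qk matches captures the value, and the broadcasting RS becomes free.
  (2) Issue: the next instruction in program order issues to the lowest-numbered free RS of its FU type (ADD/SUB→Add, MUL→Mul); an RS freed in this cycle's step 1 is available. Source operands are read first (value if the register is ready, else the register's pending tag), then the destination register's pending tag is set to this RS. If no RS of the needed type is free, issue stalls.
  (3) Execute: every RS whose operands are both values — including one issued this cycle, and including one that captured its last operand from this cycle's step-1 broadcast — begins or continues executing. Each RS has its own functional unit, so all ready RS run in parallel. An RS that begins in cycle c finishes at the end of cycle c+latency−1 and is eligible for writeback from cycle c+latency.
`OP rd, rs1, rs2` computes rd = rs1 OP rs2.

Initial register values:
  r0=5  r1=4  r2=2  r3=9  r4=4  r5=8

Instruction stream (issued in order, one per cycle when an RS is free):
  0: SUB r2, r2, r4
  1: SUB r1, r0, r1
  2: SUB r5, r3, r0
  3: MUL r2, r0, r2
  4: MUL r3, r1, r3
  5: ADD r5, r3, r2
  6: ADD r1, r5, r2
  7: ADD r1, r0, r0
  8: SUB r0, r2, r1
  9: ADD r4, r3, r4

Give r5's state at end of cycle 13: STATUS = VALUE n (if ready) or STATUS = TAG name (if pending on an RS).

STATUS = VALUE -1

  c1: issue SUB r2<-Add1  regs: r0:5,r1:4,r2:Add1,r3:9,r4:4,r5:8
  c2: issue SUB r1<-Add2  regs: r0:5,r1:Add2,r2:Add1,r3:9,r4:4,r5:8
  c3: issue SUB r5<-Add3  regs: r0:5,r1:Add2,r2:Add1,r3:9,r4:4,r5:Add3
  c4: CDB Add1=-2; issue MUL r2<-Mul1  regs: r0:5,r1:Add2,r2:Mul1,r3:9,r4:4,r5:Add3
  c5: CDB Add2=1; issue MUL r3<-Mul2  regs: r0:5,r1:1,r2:Mul1,r3:Mul2,r4:4,r5:Add3
  c6: CDB Add3=4; issue ADD r5<-Add1  regs: r0:5,r1:1,r2:Mul1,r3:Mul2,r4:4,r5:Add1
  c7: issue ADD r1<-Add2  regs: r0:5,r1:Add2,r2:Mul1,r3:Mul2,r4:4,r5:Add1
  c8: issue ADD r1<-Add3  regs: r0:5,r1:Add3,r2:Mul1,r3:Mul2,r4:4,r5:Add1
  c9: CDB Mul1=-10; stall  regs: r0:5,r1:Add3,r2:-10,r3:Mul2,r4:4,r5:Add1
  c10: CDB Mul2=9; stall  regs: r0:5,r1:Add3,r2:-10,r3:9,r4:4,r5:Add1
  c11: CDB Add3=10; issue SUB r0<-Add3  regs: r0:Add3,r1:10,r2:-10,r3:9,r4:4,r5:Add1
  c12: stall  regs: r0:Add3,r1:10,r2:-10,r3:9,r4:4,r5:Add1
  c13: CDB Add1=-1; issue ADD r4<-Add1  regs: r0:Add3,r1:10,r2:-10,r3:9,r4:Add1,r5:-1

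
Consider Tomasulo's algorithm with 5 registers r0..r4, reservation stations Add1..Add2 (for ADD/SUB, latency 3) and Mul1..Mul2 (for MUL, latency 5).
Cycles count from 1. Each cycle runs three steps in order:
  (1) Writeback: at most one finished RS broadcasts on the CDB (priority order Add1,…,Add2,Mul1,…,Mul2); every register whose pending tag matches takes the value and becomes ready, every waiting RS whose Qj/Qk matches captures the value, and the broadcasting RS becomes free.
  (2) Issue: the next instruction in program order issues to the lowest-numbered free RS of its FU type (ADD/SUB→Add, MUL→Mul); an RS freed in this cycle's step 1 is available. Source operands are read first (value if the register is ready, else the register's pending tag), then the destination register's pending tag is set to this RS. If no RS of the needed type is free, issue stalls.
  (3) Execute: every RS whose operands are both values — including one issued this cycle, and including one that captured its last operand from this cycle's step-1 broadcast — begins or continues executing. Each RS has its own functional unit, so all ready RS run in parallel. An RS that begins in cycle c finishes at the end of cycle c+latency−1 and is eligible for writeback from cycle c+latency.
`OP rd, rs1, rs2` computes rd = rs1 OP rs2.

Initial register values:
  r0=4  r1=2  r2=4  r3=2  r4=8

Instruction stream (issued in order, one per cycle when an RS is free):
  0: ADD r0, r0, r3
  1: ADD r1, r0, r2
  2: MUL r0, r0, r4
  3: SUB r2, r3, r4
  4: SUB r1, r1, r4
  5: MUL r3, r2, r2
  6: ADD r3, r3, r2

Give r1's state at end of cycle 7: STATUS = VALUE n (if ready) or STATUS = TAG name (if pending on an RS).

STATUS = TAG Add1

  c1: issue ADD r0<-Add1  regs: r0:Add1,r1:2,r2:4,r3:2,r4:8
  c2: issue ADD r1<-Add2  regs: r0:Add1,r1:Add2,r2:4,r3:2,r4:8
  c3: issue MUL r0<-Mul1  regs: r0:Mul1,r1:Add2,r2:4,r3:2,r4:8
  c4: CDB Add1=6; issue SUB r2<-Add1  regs: r0:Mul1,r1:Add2,r2:Add1,r3:2,r4:8
  c5: stall  regs: r0:Mul1,r1:Add2,r2:Add1,r3:2,r4:8
  c6: stall  regs: r0:Mul1,r1:Add2,r2:Add1,r3:2,r4:8
  c7: CDB Add1=-6; issue SUB r1<-Add1  regs: r0:Mul1,r1:Add1,r2:-6,r3:2,r4:8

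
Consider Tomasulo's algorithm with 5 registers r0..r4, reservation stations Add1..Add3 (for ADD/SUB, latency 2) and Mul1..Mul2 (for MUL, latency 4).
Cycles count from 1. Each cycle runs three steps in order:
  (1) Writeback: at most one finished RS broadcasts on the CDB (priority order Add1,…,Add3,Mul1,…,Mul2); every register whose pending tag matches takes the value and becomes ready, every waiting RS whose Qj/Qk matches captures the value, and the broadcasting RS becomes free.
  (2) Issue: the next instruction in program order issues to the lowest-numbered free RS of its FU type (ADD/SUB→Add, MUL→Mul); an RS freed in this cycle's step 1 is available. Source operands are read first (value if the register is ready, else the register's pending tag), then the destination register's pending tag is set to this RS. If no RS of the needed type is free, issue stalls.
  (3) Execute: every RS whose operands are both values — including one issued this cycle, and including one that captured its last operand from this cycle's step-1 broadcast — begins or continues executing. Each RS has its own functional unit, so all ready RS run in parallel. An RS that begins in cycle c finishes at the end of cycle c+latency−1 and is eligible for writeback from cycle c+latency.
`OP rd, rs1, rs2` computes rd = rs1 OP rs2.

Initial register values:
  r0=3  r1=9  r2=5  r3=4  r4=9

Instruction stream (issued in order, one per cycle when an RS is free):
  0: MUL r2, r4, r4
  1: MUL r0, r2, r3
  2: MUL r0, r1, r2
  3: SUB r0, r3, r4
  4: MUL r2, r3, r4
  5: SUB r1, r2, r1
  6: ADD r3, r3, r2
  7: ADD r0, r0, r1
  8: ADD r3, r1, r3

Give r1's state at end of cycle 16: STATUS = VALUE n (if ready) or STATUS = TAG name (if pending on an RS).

STATUS = VALUE 27

  c1: issue MUL r2<-Mul1  regs: r0:3,r1:9,r2:Mul1,r3:4,r4:9
  c2: issue MUL r0<-Mul2  regs: r0:Mul2,r1:9,r2:Mul1,r3:4,r4:9
  c3: stall  regs: r0:Mul2,r1:9,r2:Mul1,r3:4,r4:9
  c4: stall  regs: r0:Mul2,r1:9,r2:Mul1,r3:4,r4:9
  c5: CDB Mul1=81; issue MUL r0<-Mul1  regs: r0:Mul1,r1:9,r2:81,r3:4,r4:9
  c6: issue SUB r0<-Add1  regs: r0:Add1,r1:9,r2:81,r3:4,r4:9
  c7: stall  regs: r0:Add1,r1:9,r2:81,r3:4,r4:9
  c8: CDB Add1=-5; stall  regs: r0:-5,r1:9,r2:81,r3:4,r4:9
  c9: CDB Mul1=729; issue MUL r2<-Mul1  regs: r0:-5,r1:9,r2:Mul1,r3:4,r4:9
  c10: CDB Mul2=324; issue SUB r1<-Add1  regs: r0:-5,r1:Add1,r2:Mul1,r3:4,r4:9
  c11: issue ADD r3<-Add2  regs: r0:-5,r1:Add1,r2:Mul1,r3:Add2,r4:9
  c12: issue ADD r0<-Add3  regs: r0:Add3,r1:Add1,r2:Mul1,r3:Add2,r4:9
  c13: CDB Mul1=36; stall  regs: r0:Add3,r1:Add1,r2:36,r3:Add2,r4:9
  c14: stall  regs: r0:Add3,r1:Add1,r2:36,r3:Add2,r4:9
  c15: CDB Add1=27; issue ADD r3<-Add1  regs: r0:Add3,r1:27,r2:36,r3:Add1,r4:9
  c16: CDB Add2=40  regs: r0:Add3,r1:27,r2:36,r3:Add1,r4:9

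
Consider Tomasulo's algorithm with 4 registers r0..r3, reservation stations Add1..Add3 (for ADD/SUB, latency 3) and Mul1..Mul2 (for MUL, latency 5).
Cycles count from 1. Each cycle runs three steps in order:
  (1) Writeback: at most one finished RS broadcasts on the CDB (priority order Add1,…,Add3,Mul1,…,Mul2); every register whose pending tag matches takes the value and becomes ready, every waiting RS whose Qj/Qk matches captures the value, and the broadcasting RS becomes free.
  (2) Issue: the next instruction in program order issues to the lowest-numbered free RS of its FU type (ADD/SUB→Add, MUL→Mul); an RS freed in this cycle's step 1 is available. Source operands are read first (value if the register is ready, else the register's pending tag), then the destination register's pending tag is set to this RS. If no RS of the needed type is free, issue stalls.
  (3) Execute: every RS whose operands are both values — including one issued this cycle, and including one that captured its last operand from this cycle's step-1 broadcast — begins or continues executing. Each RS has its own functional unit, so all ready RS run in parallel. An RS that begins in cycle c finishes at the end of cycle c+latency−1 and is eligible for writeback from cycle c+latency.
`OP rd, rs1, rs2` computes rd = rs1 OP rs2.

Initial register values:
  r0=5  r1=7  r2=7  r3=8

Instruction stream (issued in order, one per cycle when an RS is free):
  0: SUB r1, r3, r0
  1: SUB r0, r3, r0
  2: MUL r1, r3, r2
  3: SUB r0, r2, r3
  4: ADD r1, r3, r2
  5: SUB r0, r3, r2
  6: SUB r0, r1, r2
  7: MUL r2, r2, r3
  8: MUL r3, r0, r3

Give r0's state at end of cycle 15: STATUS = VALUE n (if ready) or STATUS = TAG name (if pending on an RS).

STATUS = VALUE 8

  c1: issue SUB r1<-Add1  regs: r0:5,r1:Add1,r2:7,r3:8
  c2: issue SUB r0<-Add2  regs: r0:Add2,r1:Add1,r2:7,r3:8
  c3: issue MUL r1<-Mul1  regs: r0:Add2,r1:Mul1,r2:7,r3:8
  c4: CDB Add1=3; issue SUB r0<-Add1  regs: r0:Add1,r1:Mul1,r2:7,r3:8
  c5: CDB Add2=3; issue ADD r1<-Add2  regs: r0:Add1,r1:Add2,r2:7,r3:8
  c6: issue SUB r0<-Add3  regs: r0:Add3,r1:Add2,r2:7,r3:8
  c7: CDB Add1=-1; issue SUB r0<-Add1  regs: r0:Add1,r1:Add2,r2:7,r3:8
  c8: CDB Add2=15; issue MUL r2<-Mul2  regs: r0:Add1,r1:15,r2:Mul2,r3:8
  c9: CDB Add3=1; stall  regs: r0:Add1,r1:15,r2:Mul2,r3:8
  c10: CDB Mul1=56; issue MUL r3<-Mul1  regs: r0:Add1,r1:15,r2:Mul2,r3:Mul1
  c11: CDB Add1=8  regs: r0:8,r1:15,r2:Mul2,r3:Mul1
  c12: -  regs: r0:8,r1:15,r2:Mul2,r3:Mul1
  c13: CDB Mul2=56  regs: r0:8,r1:15,r2:56,r3:Mul1
  c14: -  regs: r0:8,r1:15,r2:56,r3:Mul1
  c15: -  regs: r0:8,r1:15,r2:56,r3:Mul1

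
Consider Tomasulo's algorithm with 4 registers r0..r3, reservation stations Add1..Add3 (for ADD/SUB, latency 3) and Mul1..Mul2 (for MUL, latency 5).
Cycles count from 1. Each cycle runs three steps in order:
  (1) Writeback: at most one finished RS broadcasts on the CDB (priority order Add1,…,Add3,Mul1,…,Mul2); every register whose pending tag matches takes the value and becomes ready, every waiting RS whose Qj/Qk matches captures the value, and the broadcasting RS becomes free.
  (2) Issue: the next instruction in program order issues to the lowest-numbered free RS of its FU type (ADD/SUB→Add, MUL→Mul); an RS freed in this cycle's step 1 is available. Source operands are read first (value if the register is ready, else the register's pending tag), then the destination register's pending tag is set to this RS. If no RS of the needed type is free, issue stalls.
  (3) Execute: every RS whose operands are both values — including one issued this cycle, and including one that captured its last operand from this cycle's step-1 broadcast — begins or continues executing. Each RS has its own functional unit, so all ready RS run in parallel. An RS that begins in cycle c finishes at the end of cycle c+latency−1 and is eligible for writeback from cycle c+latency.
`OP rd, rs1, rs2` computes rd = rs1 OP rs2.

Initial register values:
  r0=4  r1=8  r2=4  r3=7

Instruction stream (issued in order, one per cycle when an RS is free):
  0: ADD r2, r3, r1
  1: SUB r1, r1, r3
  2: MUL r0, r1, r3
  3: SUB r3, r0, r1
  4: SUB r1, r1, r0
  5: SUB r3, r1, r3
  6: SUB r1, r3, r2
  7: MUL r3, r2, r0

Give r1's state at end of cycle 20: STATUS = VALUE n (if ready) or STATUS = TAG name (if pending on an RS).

  c1: issue ADD r2<-Add1  regs: r0:4,r1:8,r2:Add1,r3:7
  c2: issue SUB r1<-Add2  regs: r0:4,r1:Add2,r2:Add1,r3:7
  c3: issue MUL r0<-Mul1  regs: r0:Mul1,r1:Add2,r2:Add1,r3:7
  c4: CDB Add1=15; issue SUB r3<-Add1  regs: r0:Mul1,r1:Add2,r2:15,r3:Add1
  c5: CDB Add2=1; issue SUB r1<-Add2  regs: r0:Mul1,r1:Add2,r2:15,r3:Add1
  c6: issue SUB r3<-Add3  regs: r0:Mul1,r1:Add2,r2:15,r3:Add3
  c7: stall  regs: r0:Mul1,r1:Add2,r2:15,r3:Add3
  c8: stall  regs: r0:Mul1,r1:Add2,r2:15,r3:Add3
  c9: stall  regs: r0:Mul1,r1:Add2,r2:15,r3:Add3
  c10: CDB Mul1=7; stall  regs: r0:7,r1:Add2,r2:15,r3:Add3
  c11: stall  regs: r0:7,r1:Add2,r2:15,r3:Add3
  c12: stall  regs: r0:7,r1:Add2,r2:15,r3:Add3
  c13: CDB Add1=6; issue SUB r1<-Add1  regs: r0:7,r1:Add1,r2:15,r3:Add3
  c14: CDB Add2=-6; issue MUL r3<-Mul1  regs: r0:7,r1:Add1,r2:15,r3:Mul1
  c15: -  regs: r0:7,r1:Add1,r2:15,r3:Mul1
  c16: -  regs: r0:7,r1:Add1,r2:15,r3:Mul1
  c17: CDB Add3=-12  regs: r0:7,r1:Add1,r2:15,r3:Mul1
  c18: -  regs: r0:7,r1:Add1,r2:15,r3:Mul1
  c19: CDB Mul1=105  regs: r0:7,r1:Add1,r2:15,r3:105
  c20: CDB Add1=-27  regs: r0:7,r1:-27,r2:15,r3:105

STATUS = VALUE -27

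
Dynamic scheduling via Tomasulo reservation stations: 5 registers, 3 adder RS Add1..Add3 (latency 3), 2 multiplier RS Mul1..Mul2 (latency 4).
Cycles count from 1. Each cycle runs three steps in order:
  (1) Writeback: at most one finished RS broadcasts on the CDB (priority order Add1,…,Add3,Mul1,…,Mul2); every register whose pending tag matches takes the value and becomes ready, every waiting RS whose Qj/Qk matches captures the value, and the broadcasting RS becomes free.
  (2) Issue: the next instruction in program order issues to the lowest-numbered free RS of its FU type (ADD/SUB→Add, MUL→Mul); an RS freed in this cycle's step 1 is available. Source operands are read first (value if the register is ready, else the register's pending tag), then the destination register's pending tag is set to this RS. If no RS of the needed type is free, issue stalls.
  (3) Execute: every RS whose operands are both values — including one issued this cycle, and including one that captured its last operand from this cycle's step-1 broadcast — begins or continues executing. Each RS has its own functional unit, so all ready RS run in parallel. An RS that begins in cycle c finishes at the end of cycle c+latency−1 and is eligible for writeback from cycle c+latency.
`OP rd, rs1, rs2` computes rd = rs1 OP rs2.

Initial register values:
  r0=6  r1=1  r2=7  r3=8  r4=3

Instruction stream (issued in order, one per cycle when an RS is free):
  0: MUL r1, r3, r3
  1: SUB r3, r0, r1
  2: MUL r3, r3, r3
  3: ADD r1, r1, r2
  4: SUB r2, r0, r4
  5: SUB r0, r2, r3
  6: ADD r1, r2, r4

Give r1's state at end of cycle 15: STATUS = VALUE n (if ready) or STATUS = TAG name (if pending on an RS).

  c1: issue MUL r1<-Mul1  regs: r0:6,r1:Mul1,r2:7,r3:8,r4:3
  c2: issue SUB r3<-Add1  regs: r0:6,r1:Mul1,r2:7,r3:Add1,r4:3
  c3: issue MUL r3<-Mul2  regs: r0:6,r1:Mul1,r2:7,r3:Mul2,r4:3
  c4: issue ADD r1<-Add2  regs: r0:6,r1:Add2,r2:7,r3:Mul2,r4:3
  c5: CDB Mul1=64; issue SUB r2<-Add3  regs: r0:6,r1:Add2,r2:Add3,r3:Mul2,r4:3
  c6: stall  regs: r0:6,r1:Add2,r2:Add3,r3:Mul2,r4:3
  c7: stall  regs: r0:6,r1:Add2,r2:Add3,r3:Mul2,r4:3
  c8: CDB Add1=-58; issue SUB r0<-Add1  regs: r0:Add1,r1:Add2,r2:Add3,r3:Mul2,r4:3
  c9: CDB Add2=71; issue ADD r1<-Add2  regs: r0:Add1,r1:Add2,r2:Add3,r3:Mul2,r4:3
  c10: CDB Add3=3  regs: r0:Add1,r1:Add2,r2:3,r3:Mul2,r4:3
  c11: -  regs: r0:Add1,r1:Add2,r2:3,r3:Mul2,r4:3
  c12: CDB Mul2=3364  regs: r0:Add1,r1:Add2,r2:3,r3:3364,r4:3
  c13: CDB Add2=6  regs: r0:Add1,r1:6,r2:3,r3:3364,r4:3
  c14: -  regs: r0:Add1,r1:6,r2:3,r3:3364,r4:3
  c15: CDB Add1=-3361  regs: r0:-3361,r1:6,r2:3,r3:3364,r4:3

STATUS = VALUE 6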